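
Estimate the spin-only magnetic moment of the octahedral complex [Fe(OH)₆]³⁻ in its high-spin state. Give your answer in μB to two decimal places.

Each OH⁻ contributes -1; 6 × (-1) = -6. With overall charge -3, Fe is in the +3 oxidation state.
Fe³⁺: group 8, so d-count = 8 − 3 = 5.
Configuration: t₂g³ eg² → 5 unpaired electrons.
μ(spin-only) = √[5(5+2)] = √35 ≈ 5.92 μB.

5.92 μB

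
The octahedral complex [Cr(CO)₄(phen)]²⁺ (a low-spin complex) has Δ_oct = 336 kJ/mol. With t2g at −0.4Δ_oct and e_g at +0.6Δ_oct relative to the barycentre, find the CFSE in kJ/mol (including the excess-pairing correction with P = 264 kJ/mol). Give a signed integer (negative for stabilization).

Ligand charges: 4×(+0) from CO and 1×(+0) from phen sum to +0; with overall charge +2, Cr is +2.
Cr sits in group 6; removing 2 electrons leaves Cr²⁺ with 6 − 2 = 4 d electrons.
Electron filling gives t2g^4 e_g^0.
CFSE(orbital) = 4×(-0.4Δ_oct) + 0×(0.6Δ_oct) = -1.6Δ_oct; with Δ_oct = 336 kJ/mol that is -538 kJ/mol.
Relative to high-spin t2g^3 e_g^1 (0 paired), the low-spin configuration has 1 additional pair, contributing +1 × 264 = +264 kJ/mol.
Overall CFSE = -538 + 264 = -274 kJ/mol.

-274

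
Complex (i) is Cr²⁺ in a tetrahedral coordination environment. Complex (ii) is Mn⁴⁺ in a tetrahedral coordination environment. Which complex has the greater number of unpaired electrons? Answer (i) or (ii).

(i)

(i): Cr²⁺: group 6, so d-count = 6 − 2 = 4; Tetrahedral fields are weak (Δₜ ≈ 4/9 Δₒ), so electrons fill high-spin; e² t₂² → 4 unpaired.
(ii): Mn sits in group 7; removing 4 electrons leaves Mn⁴⁺ with 7 − 4 = 3 d electrons; With tetrahedral geometry the complex is necessarily high-spin; e^2 t2^1 → 3 unpaired.
So (i) has more unpaired electrons.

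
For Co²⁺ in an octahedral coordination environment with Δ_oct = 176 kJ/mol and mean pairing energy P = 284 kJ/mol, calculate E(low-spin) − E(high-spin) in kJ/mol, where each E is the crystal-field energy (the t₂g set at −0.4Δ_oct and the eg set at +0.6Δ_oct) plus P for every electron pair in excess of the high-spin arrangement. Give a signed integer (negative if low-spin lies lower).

Co is in group 9, so Co²⁺ is d⁷ (9 − 2 = 7).
In the high-spin limit (t₂g⁵ eg²) the orbital term is -0.8Δ_oct = -141 kJ/mol, with no excess pairing.
Low-spin: t₂g⁶ eg¹, orbital CFSE = -1.8Δ_oct = -317 kJ/mol; plus 1 excess pair × P = +284 kJ/mol; total -33 kJ/mol.
Thus E(LS) − E(HS) = 108 kJ/mol.

108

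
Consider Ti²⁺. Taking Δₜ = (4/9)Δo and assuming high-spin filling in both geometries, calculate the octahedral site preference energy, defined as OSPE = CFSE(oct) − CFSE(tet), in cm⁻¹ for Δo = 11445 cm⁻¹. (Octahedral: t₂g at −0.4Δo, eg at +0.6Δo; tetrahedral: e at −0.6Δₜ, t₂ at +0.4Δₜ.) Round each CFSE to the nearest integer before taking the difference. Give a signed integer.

-3052

Ti sits in group 4; removing 2 electrons leaves Ti²⁺ with 4 − 2 = 2 d electrons.
In an octahedral site d² (HS) is t₂g² eg⁰, giving CFSE(oct) = -0.8Δo = -9156 cm⁻¹.
In a tetrahedral site the filling is e² t₂⁰: CFSE(tet) = -1.2Δₜ = -1.2 × (4/9)(11445) = -6104 cm⁻¹.
OSPE = -9156 − (-6104) = -3052 cm⁻¹.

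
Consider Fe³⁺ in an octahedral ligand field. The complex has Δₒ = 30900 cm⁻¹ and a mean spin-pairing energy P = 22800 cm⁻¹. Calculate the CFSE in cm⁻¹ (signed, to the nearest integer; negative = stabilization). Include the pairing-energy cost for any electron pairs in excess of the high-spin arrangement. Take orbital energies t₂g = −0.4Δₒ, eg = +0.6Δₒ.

Fe³⁺: group 8, so d-count = 8 − 3 = 5.
Δₒ > P, so pairing is preferred: the ground state is low-spin.
That gives t₂g⁵ eg⁰.
Orbital CFSE = -2.0Δₒ = -2.0 × 30900 = -61800 cm⁻¹.
Excess pairs vs high-spin: 2 − 0 = 2; pairing cost = +45600 cm⁻¹.
Net CFSE = -61800 + 45600 = -16200 cm⁻¹.

-16200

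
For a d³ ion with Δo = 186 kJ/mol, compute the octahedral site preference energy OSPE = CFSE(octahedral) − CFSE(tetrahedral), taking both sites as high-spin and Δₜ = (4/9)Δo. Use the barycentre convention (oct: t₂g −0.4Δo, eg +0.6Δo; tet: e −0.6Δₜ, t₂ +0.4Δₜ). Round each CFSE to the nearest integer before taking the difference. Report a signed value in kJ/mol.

In an octahedral site d³ (HS) is t₂g³ eg⁰, giving CFSE(oct) = -1.2Δo = -223 kJ/mol.
Tetrahedral: e² t₂¹, CFSE = 2(−0.6) + 1(+0.4) = -0.8Δₜ = -0.8 × (4/9) × 186 = -66 kJ/mol.
OSPE = CFSE(oct) − CFSE(tet) = -223 − (-66) = -157 kJ/mol.

-157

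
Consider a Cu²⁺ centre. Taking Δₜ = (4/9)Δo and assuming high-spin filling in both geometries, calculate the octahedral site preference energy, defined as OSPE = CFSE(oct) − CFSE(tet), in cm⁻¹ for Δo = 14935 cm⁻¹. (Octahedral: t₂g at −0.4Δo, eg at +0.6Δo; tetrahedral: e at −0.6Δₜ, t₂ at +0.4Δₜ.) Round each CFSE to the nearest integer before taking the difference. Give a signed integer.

Cu²⁺: group 11, so d-count = 11 − 2 = 9.
Octahedral (high-spin): t2g^6 e_g^3, CFSE = 6(−0.4) + 3(+0.6) = -0.6Δo = -0.6 × 14935 = -8961 cm⁻¹.
In a tetrahedral site the filling is e^4 t2^5: CFSE(tet) = -0.4Δₜ = -0.4 × (4/9)(14935) = -2655 cm⁻¹.
Subtracting, OSPE = -8961 − (-2655) = -6306 cm⁻¹.

-6306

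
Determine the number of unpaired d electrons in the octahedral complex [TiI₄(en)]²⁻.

Ligand charges: 4×(-1) from I⁻ and 1×(+0) from en sum to -4; with overall charge -2, Ti is +2.
Ti is in group 4, so Ti²⁺ is d² (4 − 2 = 2).
Configuration: t₂g² eg⁰, giving 2 unpaired electrons.

2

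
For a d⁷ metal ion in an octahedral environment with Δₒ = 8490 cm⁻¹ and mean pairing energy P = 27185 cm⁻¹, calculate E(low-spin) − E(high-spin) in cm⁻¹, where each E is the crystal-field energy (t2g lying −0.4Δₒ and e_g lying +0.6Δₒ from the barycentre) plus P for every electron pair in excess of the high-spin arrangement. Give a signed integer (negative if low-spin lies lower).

High-spin: t2g^5 e_g^2, CFSE = -0.8Δₒ = -6792 cm⁻¹.
Low-spin: t2g^6 e_g^1, orbital CFSE = -1.8Δₒ = -15282 cm⁻¹; plus 1 excess pair × P = +27185 cm⁻¹; total 11903 cm⁻¹.
The difference is 11903 − (-6792) = 18695 cm⁻¹, so high-spin lies lower.

18695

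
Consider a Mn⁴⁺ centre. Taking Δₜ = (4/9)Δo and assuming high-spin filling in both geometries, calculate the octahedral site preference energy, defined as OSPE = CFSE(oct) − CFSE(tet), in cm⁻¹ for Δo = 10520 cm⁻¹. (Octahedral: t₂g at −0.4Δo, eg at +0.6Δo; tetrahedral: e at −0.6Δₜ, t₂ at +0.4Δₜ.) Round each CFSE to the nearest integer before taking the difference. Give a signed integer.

Group 7 minus oxidation state +4 gives a d³ configuration for Mn⁴⁺.
Octahedral (high-spin): t2g^3 e_g^0, CFSE = 3(−0.4) + 0(+0.6) = -1.2Δo = -1.2 × 10520 = -12624 cm⁻¹.
Tetrahedral: e^2 t2^1, CFSE = 2(−0.6) + 1(+0.4) = -0.8Δₜ = -0.8 × (4/9) × 10520 = -3740 cm⁻¹.
OSPE = -12624 − (-3740) = -8884 cm⁻¹.

-8884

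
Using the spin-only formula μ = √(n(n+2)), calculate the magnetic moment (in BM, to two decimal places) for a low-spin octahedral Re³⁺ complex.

Group 7 minus oxidation state +3 gives a d⁴ configuration for Re³⁺.
Configuration: t₂g⁴ eg⁰ → 2 unpaired electrons.
μ(spin-only) = √[2(2+2)] = √8 ≈ 2.83 BM.

2.83 BM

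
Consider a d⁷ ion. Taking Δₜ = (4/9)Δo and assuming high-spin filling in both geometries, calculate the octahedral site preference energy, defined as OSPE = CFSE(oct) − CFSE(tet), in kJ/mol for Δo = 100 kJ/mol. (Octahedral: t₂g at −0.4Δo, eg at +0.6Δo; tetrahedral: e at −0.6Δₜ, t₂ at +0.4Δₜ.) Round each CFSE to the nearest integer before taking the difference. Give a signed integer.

-27

In an octahedral site d⁷ (HS) is t₂g⁵ eg², giving CFSE(oct) = -0.8Δo = -80 kJ/mol.
Tetrahedral: e⁴ t₂³, CFSE = 4(−0.6) + 3(+0.4) = -1.2Δₜ = -1.2 × (4/9) × 100 = -53 kJ/mol.
Subtracting, OSPE = -80 − (-53) = -27 kJ/mol.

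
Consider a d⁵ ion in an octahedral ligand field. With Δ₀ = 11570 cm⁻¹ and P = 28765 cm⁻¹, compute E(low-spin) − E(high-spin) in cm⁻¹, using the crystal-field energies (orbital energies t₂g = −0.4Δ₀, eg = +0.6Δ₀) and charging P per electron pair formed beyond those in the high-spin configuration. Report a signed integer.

In the high-spin limit (t₂g³ eg²) the orbital term is 0.0Δ₀ = 0 cm⁻¹, with no excess pairing.
Low-spin t₂g⁵ eg⁰ gives -2.0Δ₀ = -23140 cm⁻¹, but forming 2 extra pairs costs 2P = 57530 cm⁻¹, so E(LS) = -23140 + 57530 = 34390 cm⁻¹.
The difference is 34390 − (0) = 34390 cm⁻¹, so high-spin lies lower.

34390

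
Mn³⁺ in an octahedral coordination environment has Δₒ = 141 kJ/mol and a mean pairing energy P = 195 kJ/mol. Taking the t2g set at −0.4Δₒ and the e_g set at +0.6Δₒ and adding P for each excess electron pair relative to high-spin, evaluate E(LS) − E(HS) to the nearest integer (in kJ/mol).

54

Mn is in group 7, so Mn³⁺ is d⁴ (7 − 3 = 4).
High-spin: t2g^3 e_g^1, CFSE = -0.6Δₒ = -85 kJ/mol.
Low-spin t2g^4 e_g^0 gives -1.6Δₒ = -226 kJ/mol, but forming 1 extra pair costs 1P = 195 kJ/mol, so E(LS) = -226 + 195 = -31 kJ/mol.
E(LS) − E(HS) = -31 − (-85) = 54 kJ/mol.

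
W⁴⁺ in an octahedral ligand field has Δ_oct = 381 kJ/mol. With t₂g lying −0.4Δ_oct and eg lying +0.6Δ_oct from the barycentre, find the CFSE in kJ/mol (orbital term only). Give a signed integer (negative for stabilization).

W⁴⁺: group 6, so d-count = 6 − 4 = 2.
The d² electrons fill as t₂g² eg⁰.
The orbital stabilization is -0.8Δ_oct = -0.8 × 381 = -305 kJ/mol.

-305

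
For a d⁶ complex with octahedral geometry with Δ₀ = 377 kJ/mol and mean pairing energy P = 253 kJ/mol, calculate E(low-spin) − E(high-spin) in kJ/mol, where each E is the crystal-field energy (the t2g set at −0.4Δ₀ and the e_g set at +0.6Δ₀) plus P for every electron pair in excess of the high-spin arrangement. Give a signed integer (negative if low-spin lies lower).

-248

High-spin d⁶ fills as t2g^4 e_g^2 with CFSE 4(−0.4) + 2(+0.6) = -0.4Δ₀ = -151 kJ/mol.
Low-spin: t2g^6 e_g^0, orbital CFSE = -2.4Δ₀ = -905 kJ/mol; plus 2 excess pairs × P = +506 kJ/mol; total -399 kJ/mol.
E(LS) − E(HS) = -399 − (-151) = -248 kJ/mol.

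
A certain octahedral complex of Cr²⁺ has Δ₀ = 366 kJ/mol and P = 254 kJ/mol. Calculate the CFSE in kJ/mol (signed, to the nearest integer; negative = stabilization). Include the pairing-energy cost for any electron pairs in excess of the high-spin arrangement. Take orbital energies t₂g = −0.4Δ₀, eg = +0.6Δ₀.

Group 6 minus oxidation state +2 gives a d⁴ configuration for Cr²⁺.
Δ₀ > P, so pairing is preferred: the ground state is low-spin.
That gives t₂g⁴ eg⁰.
Orbital CFSE = -1.6Δ₀ = -1.6 × 366 = -586 kJ/mol.
Excess pairs vs high-spin: 1 − 0 = 1; pairing cost = +254 kJ/mol.
Net CFSE = -586 + 254 = -332 kJ/mol.

-332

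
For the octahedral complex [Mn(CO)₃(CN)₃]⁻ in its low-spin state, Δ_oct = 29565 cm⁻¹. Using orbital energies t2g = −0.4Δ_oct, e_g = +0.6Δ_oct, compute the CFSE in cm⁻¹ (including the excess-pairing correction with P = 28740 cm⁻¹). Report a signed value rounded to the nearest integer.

-1650

Ligand charges: 3×(+0) from CO and 3×(-1) from CN⁻ sum to -3; with overall charge -1, Mn is +2.
Mn is in group 7, so Mn²⁺ is d⁵ (7 − 2 = 5).
The d⁵ electrons fill as t2g^5 e_g^0.
The orbital stabilization is -2.0Δ_oct = -2.0 × 29565 = -59130 cm⁻¹.
Pairing penalty: 2 pairs vs 0 in the high-spin reference → 2 extra × P = 57480 cm⁻¹.
Combining: -59130 + 57480 = -1650 cm⁻¹.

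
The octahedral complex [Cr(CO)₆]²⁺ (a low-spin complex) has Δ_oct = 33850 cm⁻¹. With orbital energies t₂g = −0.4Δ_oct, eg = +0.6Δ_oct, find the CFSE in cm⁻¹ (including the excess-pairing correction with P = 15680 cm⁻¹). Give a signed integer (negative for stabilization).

-38480

CO is neutral, so the +2 overall charge sits on Cr: oxidation state +2.
Cr sits in group 6; removing 2 electrons leaves Cr²⁺ with 6 − 2 = 4 d electrons.
Electron filling gives t₂g⁴ eg⁰.
CFSE(orbital) = 4×(-0.4Δ_oct) + 0×(0.6Δ_oct) = -1.6Δ_oct; with Δ_oct = 33850 cm⁻¹ that is -54160 cm⁻¹.
Pairing penalty: 1 pair vs 0 in the high-spin reference → 1 extra × P = 15680 cm⁻¹.
Net CFSE = -54160 + 15680 = -38480 cm⁻¹.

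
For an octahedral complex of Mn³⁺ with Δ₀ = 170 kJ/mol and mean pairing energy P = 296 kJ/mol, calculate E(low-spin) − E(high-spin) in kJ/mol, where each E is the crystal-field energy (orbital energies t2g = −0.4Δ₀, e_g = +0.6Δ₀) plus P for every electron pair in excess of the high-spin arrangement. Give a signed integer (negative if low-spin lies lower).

Mn sits in group 7; removing 3 electrons leaves Mn³⁺ with 7 − 3 = 4 d electrons.
In the high-spin limit (t2g^3 e_g^1) the orbital term is -0.6Δ₀ = -102 kJ/mol, with no excess pairing.
Low-spin: t2g^4 e_g^0, orbital CFSE = -1.6Δ₀ = -272 kJ/mol; plus 1 excess pair × P = +296 kJ/mol; total 24 kJ/mol.
Thus E(LS) − E(HS) = 126 kJ/mol.

126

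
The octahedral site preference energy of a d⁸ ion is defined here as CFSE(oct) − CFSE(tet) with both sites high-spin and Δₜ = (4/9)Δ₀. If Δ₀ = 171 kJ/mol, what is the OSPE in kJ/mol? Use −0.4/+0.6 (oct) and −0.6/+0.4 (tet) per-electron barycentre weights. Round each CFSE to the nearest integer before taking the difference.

In an octahedral site d⁸ (HS) is t2g^6 e_g^2, giving CFSE(oct) = -1.2Δ₀ = -205 kJ/mol.
In a tetrahedral site the filling is e^4 t2^4: CFSE(tet) = -0.8Δₜ = -0.8 × (4/9)(171) = -61 kJ/mol.
OSPE = CFSE(oct) − CFSE(tet) = -205 − (-61) = -144 kJ/mol.

-144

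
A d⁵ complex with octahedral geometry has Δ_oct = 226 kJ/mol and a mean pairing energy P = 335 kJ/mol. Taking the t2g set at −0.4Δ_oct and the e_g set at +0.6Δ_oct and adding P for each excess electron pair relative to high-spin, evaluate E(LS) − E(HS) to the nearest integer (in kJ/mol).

218

In the high-spin limit (t2g^3 e_g^2) the orbital term is 0.0Δ_oct = 0 kJ/mol, with no excess pairing.
Low-spin t2g^5 e_g^0 gives -2.0Δ_oct = -452 kJ/mol, but forming 2 extra pairs costs 2P = 670 kJ/mol, so E(LS) = -452 + 670 = 218 kJ/mol.
The difference is 218 − (0) = 218 kJ/mol, so high-spin lies lower.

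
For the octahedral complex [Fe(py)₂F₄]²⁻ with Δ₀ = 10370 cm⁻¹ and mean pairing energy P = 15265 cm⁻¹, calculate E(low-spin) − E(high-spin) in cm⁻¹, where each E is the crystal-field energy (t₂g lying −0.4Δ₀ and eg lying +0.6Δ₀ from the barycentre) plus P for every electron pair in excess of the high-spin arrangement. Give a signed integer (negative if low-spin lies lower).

Ligand charges: 2×(+0) from py and 4×(-1) from F⁻ sum to -4; with overall charge -2, Fe is +2.
Fe is in group 8, so Fe²⁺ is d⁶ (8 − 2 = 6).
High-spin: t₂g⁴ eg², CFSE = -0.4Δ₀ = -4148 cm⁻¹.
For low-spin the configuration is t₂g⁶ eg⁰: orbital energy -2.4 × 10370 = -24888 cm⁻¹, and 2 additional pairs relative to high-spin add 30530 cm⁻¹, giving 5642 cm⁻¹.
The difference is 5642 − (-4148) = 9790 cm⁻¹, so high-spin lies lower.

9790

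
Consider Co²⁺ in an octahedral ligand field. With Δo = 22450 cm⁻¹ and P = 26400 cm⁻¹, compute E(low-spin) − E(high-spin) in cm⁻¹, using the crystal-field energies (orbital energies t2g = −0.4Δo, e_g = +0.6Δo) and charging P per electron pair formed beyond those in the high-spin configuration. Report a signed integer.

Co sits in group 9; removing 2 electrons leaves Co²⁺ with 9 − 2 = 7 d electrons.
High-spin d⁷ fills as t2g^5 e_g^2 with CFSE 5(−0.4) + 2(+0.6) = -0.8Δo = -17960 cm⁻¹.
Low-spin: t2g^6 e_g^1, orbital CFSE = -1.8Δo = -40410 cm⁻¹; plus 1 excess pair × P = +26400 cm⁻¹; total -14010 cm⁻¹.
E(LS) − E(HS) = -14010 − (-17960) = 3950 cm⁻¹.

3950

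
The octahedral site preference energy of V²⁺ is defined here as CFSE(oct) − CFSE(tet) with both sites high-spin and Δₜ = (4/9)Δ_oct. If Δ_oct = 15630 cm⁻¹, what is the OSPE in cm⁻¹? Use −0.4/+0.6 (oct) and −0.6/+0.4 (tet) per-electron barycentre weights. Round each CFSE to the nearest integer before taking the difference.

V²⁺: group 5, so d-count = 5 − 2 = 3.
In an octahedral site d³ (HS) is t₂g³ eg⁰, giving CFSE(oct) = -1.2Δ_oct = -18756 cm⁻¹.
Tetrahedral: e² t₂¹, CFSE = 2(−0.6) + 1(+0.4) = -0.8Δₜ = -0.8 × (4/9) × 15630 = -5557 cm⁻¹.
OSPE = CFSE(oct) − CFSE(tet) = -18756 − (-5557) = -13199 cm⁻¹.

-13199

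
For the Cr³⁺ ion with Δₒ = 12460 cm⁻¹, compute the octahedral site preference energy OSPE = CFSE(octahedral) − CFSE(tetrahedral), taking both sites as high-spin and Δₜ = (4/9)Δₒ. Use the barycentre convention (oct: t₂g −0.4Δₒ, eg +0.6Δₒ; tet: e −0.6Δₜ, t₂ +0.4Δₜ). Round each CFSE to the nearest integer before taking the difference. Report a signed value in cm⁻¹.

Cr is in group 6, so Cr³⁺ is d³ (6 − 3 = 3).
Octahedral high-spin t₂g³ eg⁰: CFSE = -1.2 × 12460 = -14952 cm⁻¹.
Tetrahedral e² t₂¹ gives -0.8Δₜ = -0.8 × (4/9) × 12460 = -4430 cm⁻¹.
OSPE = CFSE(oct) − CFSE(tet) = -14952 − (-4430) = -10522 cm⁻¹.

-10522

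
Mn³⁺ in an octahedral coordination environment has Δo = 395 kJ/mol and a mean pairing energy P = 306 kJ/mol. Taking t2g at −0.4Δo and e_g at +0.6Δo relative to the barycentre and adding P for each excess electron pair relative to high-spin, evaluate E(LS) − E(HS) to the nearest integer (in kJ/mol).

Group 7 minus oxidation state +3 gives a d⁴ configuration for Mn³⁺.
High-spin: t2g^3 e_g^1, CFSE = -0.6Δo = -237 kJ/mol.
Low-spin: t2g^4 e_g^0, orbital CFSE = -1.6Δo = -632 kJ/mol; plus 1 excess pair × P = +306 kJ/mol; total -326 kJ/mol.
The difference is -326 − (-237) = -89 kJ/mol, so low-spin lies lower.

-89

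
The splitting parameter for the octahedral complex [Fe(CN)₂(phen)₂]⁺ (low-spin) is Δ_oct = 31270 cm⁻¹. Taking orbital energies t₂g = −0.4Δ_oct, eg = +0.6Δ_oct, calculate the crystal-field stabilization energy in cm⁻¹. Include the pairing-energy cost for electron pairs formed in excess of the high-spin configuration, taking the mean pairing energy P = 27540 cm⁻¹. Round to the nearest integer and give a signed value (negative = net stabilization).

-7460

Ligand charges: 2×(-1) from CN⁻ and 2×(+0) from phen sum to -2; with overall charge +1, Fe is +3.
Group 8 minus oxidation state +3 gives a d⁵ configuration for Fe³⁺.
The d⁵ electrons fill as t₂g⁵ eg⁰.
Orbital CFSE = 5(-0.4) + 0(0.6) = -2.0Δ_oct = -2.0 × 31270 = -62540 cm⁻¹.
High-spin d⁵ would be t₂g³ eg² with 0 pairs; low-spin has 2, so 2 excess pairs cost +2P = +55080 cm⁻¹.
Net CFSE = -62540 + 55080 = -7460 cm⁻¹.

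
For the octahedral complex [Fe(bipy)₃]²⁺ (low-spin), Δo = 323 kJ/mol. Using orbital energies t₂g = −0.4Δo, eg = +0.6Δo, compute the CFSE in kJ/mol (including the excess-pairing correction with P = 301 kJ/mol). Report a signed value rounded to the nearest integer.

bipy is neutral, so the +2 overall charge sits on Fe: oxidation state +2.
Fe sits in group 8; removing 2 electrons leaves Fe²⁺ with 8 − 2 = 6 d electrons.
The d⁶ electrons fill as t₂g⁶ eg⁰.
Orbital CFSE = 6(-0.4) + 0(0.6) = -2.4Δo = -2.4 × 323 = -775 kJ/mol.
Relative to high-spin t₂g⁴ eg² (1 paired), the low-spin configuration has 2 additional pairs, contributing +2 × 301 = +602 kJ/mol.
Overall CFSE = -775 + 602 = -173 kJ/mol.

-173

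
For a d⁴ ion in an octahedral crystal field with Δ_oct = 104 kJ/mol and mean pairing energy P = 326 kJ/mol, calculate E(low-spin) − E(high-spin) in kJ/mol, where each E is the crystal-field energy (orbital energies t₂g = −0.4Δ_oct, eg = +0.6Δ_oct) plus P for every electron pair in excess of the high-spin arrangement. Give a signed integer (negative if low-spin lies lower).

In the high-spin limit (t₂g³ eg¹) the orbital term is -0.6Δ_oct = -62 kJ/mol, with no excess pairing.
Low-spin t₂g⁴ eg⁰ gives -1.6Δ_oct = -166 kJ/mol, but forming 1 extra pair costs 1P = 326 kJ/mol, so E(LS) = -166 + 326 = 160 kJ/mol.
E(LS) − E(HS) = 160 − (-62) = 222 kJ/mol.

222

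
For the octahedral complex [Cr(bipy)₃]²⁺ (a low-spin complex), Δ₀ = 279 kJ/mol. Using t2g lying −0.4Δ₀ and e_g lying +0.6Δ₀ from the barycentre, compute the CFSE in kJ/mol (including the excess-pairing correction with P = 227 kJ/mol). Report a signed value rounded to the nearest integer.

bipy is neutral, so the +2 overall charge sits on Cr: oxidation state +2.
Cr is in group 6, so Cr²⁺ is d⁴ (6 − 2 = 4).
Electron filling gives t2g^4 e_g^0.
The orbital stabilization is -1.6Δ₀ = -1.6 × 279 = -446 kJ/mol.
Pairing penalty: 1 pair vs 0 in the high-spin reference → 1 extra × P = 227 kJ/mol.
Net CFSE = -446 + 227 = -219 kJ/mol.

-219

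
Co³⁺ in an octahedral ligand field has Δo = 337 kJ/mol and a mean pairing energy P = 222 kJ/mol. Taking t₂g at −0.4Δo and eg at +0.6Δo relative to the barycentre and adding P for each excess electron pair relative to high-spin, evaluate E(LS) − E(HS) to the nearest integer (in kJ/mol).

-230

Co³⁺: group 9, so d-count = 9 − 3 = 6.
High-spin d⁶ fills as t₂g⁴ eg² with CFSE 4(−0.4) + 2(+0.6) = -0.4Δo = -135 kJ/mol.
Low-spin: t₂g⁶ eg⁰, orbital CFSE = -2.4Δo = -809 kJ/mol; plus 2 excess pairs × P = +444 kJ/mol; total -365 kJ/mol.
Thus E(LS) − E(HS) = -230 kJ/mol.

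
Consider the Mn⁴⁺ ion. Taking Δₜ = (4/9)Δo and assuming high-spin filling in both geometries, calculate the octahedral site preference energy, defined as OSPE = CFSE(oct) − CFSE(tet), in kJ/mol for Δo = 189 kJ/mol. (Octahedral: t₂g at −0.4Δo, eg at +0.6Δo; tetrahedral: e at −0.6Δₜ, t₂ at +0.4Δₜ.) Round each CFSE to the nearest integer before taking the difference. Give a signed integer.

Group 7 minus oxidation state +4 gives a d³ configuration for Mn⁴⁺.
In an octahedral site d³ (HS) is t₂g³ eg⁰, giving CFSE(oct) = -1.2Δo = -227 kJ/mol.
Tetrahedral e² t₂¹ gives -0.8Δₜ = -0.8 × (4/9) × 189 = -67 kJ/mol.
OSPE = -227 − (-67) = -160 kJ/mol.

-160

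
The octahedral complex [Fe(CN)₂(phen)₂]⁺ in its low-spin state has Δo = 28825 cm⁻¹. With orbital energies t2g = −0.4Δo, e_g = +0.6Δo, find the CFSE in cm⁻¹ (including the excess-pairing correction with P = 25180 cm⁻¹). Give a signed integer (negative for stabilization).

-7290

Ligand charges: 2×(-1) from CN⁻ and 2×(+0) from phen sum to -2; with overall charge +1, Fe is +3.
Fe sits in group 8; removing 3 electrons leaves Fe³⁺ with 8 − 3 = 5 d electrons.
Electron filling gives t2g^5 e_g^0.
Orbital CFSE = 5(-0.4) + 0(0.6) = -2.0Δo = -2.0 × 28825 = -57650 cm⁻¹.
Pairing penalty: 2 pairs vs 0 in the high-spin reference → 2 extra × P = 50360 cm⁻¹.
Overall CFSE = -57650 + 50360 = -7290 cm⁻¹.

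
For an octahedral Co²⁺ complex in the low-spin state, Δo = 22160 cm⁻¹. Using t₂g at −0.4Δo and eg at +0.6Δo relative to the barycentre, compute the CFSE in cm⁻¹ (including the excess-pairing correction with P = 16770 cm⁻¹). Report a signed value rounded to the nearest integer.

Co is in group 9, so Co²⁺ is d⁷ (9 − 2 = 7).
Electron filling gives t₂g⁶ eg¹.
The orbital stabilization is -1.8Δo = -1.8 × 22160 = -39888 cm⁻¹.
Pairing penalty: 3 pairs vs 2 in the high-spin reference → 1 extra × P = 16770 cm⁻¹.
Net CFSE = -39888 + 16770 = -23118 cm⁻¹.

-23118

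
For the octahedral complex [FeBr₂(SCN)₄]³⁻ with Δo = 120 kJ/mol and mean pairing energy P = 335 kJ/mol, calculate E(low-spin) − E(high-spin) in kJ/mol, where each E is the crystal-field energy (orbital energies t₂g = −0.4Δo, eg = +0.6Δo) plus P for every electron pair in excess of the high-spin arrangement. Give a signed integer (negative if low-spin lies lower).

430

Ligand charges: 2×(-1) from Br⁻ and 4×(-1) from SCN⁻ sum to -6; with overall charge -3, Fe is +3.
Group 8 minus oxidation state +3 gives a d⁵ configuration for Fe³⁺.
In the high-spin limit (t₂g³ eg²) the orbital term is 0.0Δo = 0 kJ/mol, with no excess pairing.
For low-spin the configuration is t₂g⁵ eg⁰: orbital energy -2.0 × 120 = -240 kJ/mol, and 2 additional pairs relative to high-spin add 670 kJ/mol, giving 430 kJ/mol.
The difference is 430 − (0) = 430 kJ/mol, so high-spin lies lower.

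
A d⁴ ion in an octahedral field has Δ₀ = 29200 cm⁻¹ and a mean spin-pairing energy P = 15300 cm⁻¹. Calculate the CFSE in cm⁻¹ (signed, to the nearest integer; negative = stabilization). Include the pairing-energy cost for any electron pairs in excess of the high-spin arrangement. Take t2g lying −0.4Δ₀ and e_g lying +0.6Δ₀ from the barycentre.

Here Δ₀ > P (29200 > 15300), so the low-spin state is favoured.
That gives t2g^4 e_g^0.
Orbital CFSE = -1.6Δ₀ = -1.6 × 29200 = -46720 cm⁻¹.
Excess pairs vs high-spin: 1 − 0 = 1; pairing cost = +15300 cm⁻¹.
Net CFSE = -46720 + 15300 = -31420 cm⁻¹.

-31420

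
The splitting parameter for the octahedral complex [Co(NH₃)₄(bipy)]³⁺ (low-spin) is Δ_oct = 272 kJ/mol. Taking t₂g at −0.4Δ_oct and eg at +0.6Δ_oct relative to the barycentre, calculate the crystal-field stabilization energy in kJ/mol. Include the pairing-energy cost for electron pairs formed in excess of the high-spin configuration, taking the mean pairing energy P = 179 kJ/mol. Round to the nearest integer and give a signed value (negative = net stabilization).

-295

Ligand charges: 4×(+0) from NH₃ and 1×(+0) from bipy sum to +0; with overall charge +3, Co is +3.
Co sits in group 9; removing 3 electrons leaves Co³⁺ with 9 − 3 = 6 d electrons.
The d⁶ electrons fill as t₂g⁶ eg⁰.
Orbital CFSE = 6(-0.4) + 0(0.6) = -2.4Δ_oct = -2.4 × 272 = -653 kJ/mol.
Pairing penalty: 3 pairs vs 1 in the high-spin reference → 2 extra × P = 358 kJ/mol.
Net CFSE = -653 + 358 = -295 kJ/mol.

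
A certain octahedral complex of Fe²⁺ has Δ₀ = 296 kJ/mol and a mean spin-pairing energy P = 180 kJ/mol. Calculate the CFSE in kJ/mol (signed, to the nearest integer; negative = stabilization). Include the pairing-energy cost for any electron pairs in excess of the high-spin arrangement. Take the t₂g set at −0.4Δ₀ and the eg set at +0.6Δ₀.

-350

Fe²⁺: group 8, so d-count = 8 − 2 = 6.
Since Δ₀ = 296 kJ/mol > P = 180 kJ/mol, the complex adopts the low-spin configuration.
Filling d⁶ accordingly: t₂g⁶ eg⁰.
Orbital CFSE = -2.4Δ₀ = -2.4 × 296 = -710 kJ/mol.
Excess pairs vs high-spin: 3 − 1 = 2; pairing cost = +360 kJ/mol.
Net CFSE = -710 + 360 = -350 kJ/mol.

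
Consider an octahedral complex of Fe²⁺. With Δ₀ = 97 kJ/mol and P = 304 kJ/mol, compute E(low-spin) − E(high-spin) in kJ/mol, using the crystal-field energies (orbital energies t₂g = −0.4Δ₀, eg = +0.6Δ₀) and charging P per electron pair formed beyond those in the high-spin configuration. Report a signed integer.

414

Fe is in group 8, so Fe²⁺ is d⁶ (8 − 2 = 6).
In the high-spin limit (t₂g⁴ eg²) the orbital term is -0.4Δ₀ = -39 kJ/mol, with no excess pairing.
For low-spin the configuration is t₂g⁶ eg⁰: orbital energy -2.4 × 97 = -233 kJ/mol, and 2 additional pairs relative to high-spin add 608 kJ/mol, giving 375 kJ/mol.
E(LS) − E(HS) = 375 − (-39) = 414 kJ/mol.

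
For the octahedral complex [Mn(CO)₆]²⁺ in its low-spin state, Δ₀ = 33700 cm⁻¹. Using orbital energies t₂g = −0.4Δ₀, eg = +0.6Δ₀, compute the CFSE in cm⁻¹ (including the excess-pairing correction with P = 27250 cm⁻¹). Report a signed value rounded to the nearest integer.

-12900

CO is neutral, so the +2 overall charge sits on Mn: oxidation state +2.
Mn sits in group 7; removing 2 electrons leaves Mn²⁺ with 7 − 2 = 5 d electrons.
Configuration: t₂g⁵ eg⁰.
Orbital CFSE = 5(-0.4) + 0(0.6) = -2.0Δ₀ = -2.0 × 33700 = -67400 cm⁻¹.
Relative to high-spin t₂g³ eg² (0 paired), the low-spin configuration has 2 additional pairs, contributing +2 × 27250 = +54500 cm⁻¹.
Overall CFSE = -67400 + 54500 = -12900 cm⁻¹.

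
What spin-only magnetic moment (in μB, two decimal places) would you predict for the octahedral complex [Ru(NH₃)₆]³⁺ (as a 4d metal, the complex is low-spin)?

NH₃ is neutral, so the +3 overall charge sits on Ru: oxidation state +3.
Ru sits in group 8; removing 3 electrons leaves Ru³⁺ with 8 − 3 = 5 d electrons.
Configuration: t2g^5 e_g^0 → 1 unpaired electron.
μ(spin-only) = √[1(1+2)] = √3 ≈ 1.73 μB.

1.73 μB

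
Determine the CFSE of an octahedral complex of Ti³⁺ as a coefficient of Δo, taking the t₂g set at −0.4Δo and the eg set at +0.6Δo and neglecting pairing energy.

Ti sits in group 4; removing 3 electrons leaves Ti³⁺ with 4 − 3 = 1 d electrons.
Configuration: t₂g¹ eg⁰.
CFSE = 1(-0.4Δo) + 0(0.6Δo) = -0.4Δo + 0.0Δo = -0.4Δo.

-0.4 Δo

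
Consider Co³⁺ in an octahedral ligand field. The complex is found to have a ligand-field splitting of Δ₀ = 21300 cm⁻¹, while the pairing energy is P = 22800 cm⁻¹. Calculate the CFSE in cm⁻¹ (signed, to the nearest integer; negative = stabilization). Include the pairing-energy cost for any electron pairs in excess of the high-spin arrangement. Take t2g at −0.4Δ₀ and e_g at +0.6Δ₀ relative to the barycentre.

Co sits in group 9; removing 3 electrons leaves Co³⁺ with 9 − 3 = 6 d electrons.
Since Δ₀ = 21300 cm⁻¹ < P = 22800 cm⁻¹, the complex adopts the high-spin configuration.
Filling d⁶ accordingly: t2g^4 e_g^2.
Orbital CFSE = -0.4Δ₀ = -0.4 × 21300 = -8520 cm⁻¹.
High-spin has no excess pairs, so no pairing correction applies.

-8520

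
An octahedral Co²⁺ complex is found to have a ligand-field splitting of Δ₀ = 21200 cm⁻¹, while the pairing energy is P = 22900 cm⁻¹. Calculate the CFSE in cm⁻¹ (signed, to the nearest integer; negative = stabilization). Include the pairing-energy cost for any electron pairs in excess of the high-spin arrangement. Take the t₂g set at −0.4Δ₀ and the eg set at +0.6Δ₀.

-16960

Co is in group 9, so Co²⁺ is d⁷ (9 − 2 = 7).
Δ₀ < P, so pairing is avoided: the ground state is high-spin.
Configuration: t₂g⁵ eg².
Orbital CFSE = -0.8Δ₀ = -0.8 × 21200 = -16960 cm⁻¹.
High-spin has no excess pairs, so no pairing correction applies.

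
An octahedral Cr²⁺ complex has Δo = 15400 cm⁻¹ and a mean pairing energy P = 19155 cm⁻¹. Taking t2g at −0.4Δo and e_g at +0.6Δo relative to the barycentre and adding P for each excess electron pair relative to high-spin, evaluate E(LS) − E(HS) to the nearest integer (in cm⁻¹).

Cr sits in group 6; removing 2 electrons leaves Cr²⁺ with 6 − 2 = 4 d electrons.
High-spin d⁴ fills as t2g^3 e_g^1 with CFSE 3(−0.4) + 1(+0.6) = -0.6Δo = -9240 cm⁻¹.
Low-spin: t2g^4 e_g^0, orbital CFSE = -1.6Δo = -24640 cm⁻¹; plus 1 excess pair × P = +19155 cm⁻¹; total -5485 cm⁻¹.
The difference is -5485 − (-9240) = 3755 cm⁻¹, so high-spin lies lower.

3755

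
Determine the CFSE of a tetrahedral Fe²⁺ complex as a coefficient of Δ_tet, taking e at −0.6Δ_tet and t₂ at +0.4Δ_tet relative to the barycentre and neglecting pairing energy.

Fe sits in group 8; removing 2 electrons leaves Fe²⁺ with 8 − 2 = 6 d electrons.
Tetrahedral splitting is small, so the complex is high-spin.
Configuration: e³ t₂³.
CFSE = 3(-0.6Δ_tet) + 3(0.4Δ_tet) = -1.8Δ_tet + 1.2Δ_tet = -0.6Δ_tet.

-0.6 Δ_tet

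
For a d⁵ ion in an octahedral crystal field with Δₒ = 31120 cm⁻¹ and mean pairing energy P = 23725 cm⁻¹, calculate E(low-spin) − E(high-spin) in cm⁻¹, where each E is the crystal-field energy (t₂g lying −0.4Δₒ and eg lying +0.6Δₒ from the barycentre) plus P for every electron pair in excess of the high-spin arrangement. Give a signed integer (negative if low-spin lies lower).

-14790

High-spin: t₂g³ eg², CFSE = 0.0Δₒ = 0 cm⁻¹.
For low-spin the configuration is t₂g⁵ eg⁰: orbital energy -2.0 × 31120 = -62240 cm⁻¹, and 2 additional pairs relative to high-spin add 47450 cm⁻¹, giving -14790 cm⁻¹.
The difference is -14790 − (0) = -14790 cm⁻¹, so low-spin lies lower.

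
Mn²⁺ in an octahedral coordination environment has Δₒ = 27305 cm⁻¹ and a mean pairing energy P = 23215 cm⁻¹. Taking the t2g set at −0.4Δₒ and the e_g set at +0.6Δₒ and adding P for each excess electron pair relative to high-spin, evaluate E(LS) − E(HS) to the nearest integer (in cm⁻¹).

-8180

Mn sits in group 7; removing 2 electrons leaves Mn²⁺ with 7 − 2 = 5 d electrons.
High-spin: t2g^3 e_g^2, CFSE = 0.0Δₒ = 0 cm⁻¹.
For low-spin the configuration is t2g^5 e_g^0: orbital energy -2.0 × 27305 = -54610 cm⁻¹, and 2 additional pairs relative to high-spin add 46430 cm⁻¹, giving -8180 cm⁻¹.
E(LS) − E(HS) = -8180 − (0) = -8180 cm⁻¹.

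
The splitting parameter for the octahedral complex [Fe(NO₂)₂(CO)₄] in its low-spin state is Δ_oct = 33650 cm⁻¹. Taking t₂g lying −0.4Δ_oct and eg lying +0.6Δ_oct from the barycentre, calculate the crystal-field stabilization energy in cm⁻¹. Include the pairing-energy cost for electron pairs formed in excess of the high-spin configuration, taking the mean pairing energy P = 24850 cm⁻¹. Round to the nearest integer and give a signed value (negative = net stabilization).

-31060

Ligand charges: 2×(-1) from NO₂⁻ and 4×(+0) from CO sum to -2; with overall charge +0, Fe is +2.
Fe is in group 8, so Fe²⁺ is d⁶ (8 − 2 = 6).
The d⁶ electrons fill as t₂g⁶ eg⁰.
Orbital CFSE = 6(-0.4) + 0(0.6) = -2.4Δ_oct = -2.4 × 33650 = -80760 cm⁻¹.
Relative to high-spin t₂g⁴ eg² (1 paired), the low-spin configuration has 2 additional pairs, contributing +2 × 24850 = +49700 cm⁻¹.
Net CFSE = -80760 + 49700 = -31060 cm⁻¹.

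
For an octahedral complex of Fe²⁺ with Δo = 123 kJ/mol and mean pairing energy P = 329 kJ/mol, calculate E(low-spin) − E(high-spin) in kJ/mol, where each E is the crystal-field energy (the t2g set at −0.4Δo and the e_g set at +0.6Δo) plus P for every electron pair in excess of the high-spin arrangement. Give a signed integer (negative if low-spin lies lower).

Fe sits in group 8; removing 2 electrons leaves Fe²⁺ with 8 − 2 = 6 d electrons.
In the high-spin limit (t2g^4 e_g^2) the orbital term is -0.4Δo = -49 kJ/mol, with no excess pairing.
Low-spin: t2g^6 e_g^0, orbital CFSE = -2.4Δo = -295 kJ/mol; plus 2 excess pairs × P = +658 kJ/mol; total 363 kJ/mol.
Thus E(LS) − E(HS) = 412 kJ/mol.

412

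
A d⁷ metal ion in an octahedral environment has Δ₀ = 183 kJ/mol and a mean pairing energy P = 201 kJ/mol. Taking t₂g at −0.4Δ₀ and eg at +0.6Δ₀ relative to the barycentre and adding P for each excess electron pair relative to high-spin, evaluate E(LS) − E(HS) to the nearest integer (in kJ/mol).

18

High-spin d⁷ fills as t₂g⁵ eg² with CFSE 5(−0.4) + 2(+0.6) = -0.8Δ₀ = -146 kJ/mol.
Low-spin t₂g⁶ eg¹ gives -1.8Δ₀ = -329 kJ/mol, but forming 1 extra pair costs 1P = 201 kJ/mol, so E(LS) = -329 + 201 = -128 kJ/mol.
Thus E(LS) − E(HS) = 18 kJ/mol.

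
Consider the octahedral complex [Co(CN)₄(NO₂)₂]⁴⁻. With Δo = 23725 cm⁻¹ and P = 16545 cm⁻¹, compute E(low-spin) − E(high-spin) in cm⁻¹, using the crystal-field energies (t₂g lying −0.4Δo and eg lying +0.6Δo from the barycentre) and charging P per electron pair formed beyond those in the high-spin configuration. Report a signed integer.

Ligand charges: 4×(-1) from CN⁻ and 2×(-1) from NO₂⁻ sum to -6; with overall charge -4, Co is +2.
Co is in group 9, so Co²⁺ is d⁷ (9 − 2 = 7).
In the high-spin limit (t₂g⁵ eg²) the orbital term is -0.8Δo = -18980 cm⁻¹, with no excess pairing.
Low-spin t₂g⁶ eg¹ gives -1.8Δo = -42705 cm⁻¹, but forming 1 extra pair costs 1P = 16545 cm⁻¹, so E(LS) = -42705 + 16545 = -26160 cm⁻¹.
The difference is -26160 − (-18980) = -7180 cm⁻¹, so low-spin lies lower.

-7180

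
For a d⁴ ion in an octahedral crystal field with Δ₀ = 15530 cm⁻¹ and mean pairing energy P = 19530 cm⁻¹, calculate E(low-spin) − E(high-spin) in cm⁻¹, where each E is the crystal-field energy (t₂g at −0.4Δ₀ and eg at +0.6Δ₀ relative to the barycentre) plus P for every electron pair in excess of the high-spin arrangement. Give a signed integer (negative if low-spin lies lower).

4000

In the high-spin limit (t₂g³ eg¹) the orbital term is -0.6Δ₀ = -9318 cm⁻¹, with no excess pairing.
Low-spin t₂g⁴ eg⁰ gives -1.6Δ₀ = -24848 cm⁻¹, but forming 1 extra pair costs 1P = 19530 cm⁻¹, so E(LS) = -24848 + 19530 = -5318 cm⁻¹.
The difference is -5318 − (-9318) = 4000 cm⁻¹, so high-spin lies lower.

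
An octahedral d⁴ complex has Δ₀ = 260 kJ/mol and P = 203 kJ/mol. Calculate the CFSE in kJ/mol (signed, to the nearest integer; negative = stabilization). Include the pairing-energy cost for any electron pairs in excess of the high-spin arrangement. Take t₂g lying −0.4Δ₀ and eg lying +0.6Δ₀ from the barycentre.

With Δ₀ > P the complex is low-spin.
Configuration: t₂g⁴ eg⁰.
Orbital CFSE = -1.6Δ₀ = -1.6 × 260 = -416 kJ/mol.
Excess pairs vs high-spin: 1 − 0 = 1; pairing cost = +203 kJ/mol.
Net CFSE = -416 + 203 = -213 kJ/mol.

-213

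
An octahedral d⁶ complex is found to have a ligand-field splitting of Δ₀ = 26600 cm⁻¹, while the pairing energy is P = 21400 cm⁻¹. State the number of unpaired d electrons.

0

Δ₀ > P, so pairing is preferred: the ground state is low-spin.
Configuration: t₂g⁶ eg⁰.
Unpaired electrons: 0.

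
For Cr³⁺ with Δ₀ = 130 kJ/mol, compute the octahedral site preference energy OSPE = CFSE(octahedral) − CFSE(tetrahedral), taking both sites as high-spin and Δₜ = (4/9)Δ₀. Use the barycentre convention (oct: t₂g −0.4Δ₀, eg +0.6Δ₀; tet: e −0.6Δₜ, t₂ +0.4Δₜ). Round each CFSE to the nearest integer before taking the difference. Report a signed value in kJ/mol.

-110

Cr is in group 6, so Cr³⁺ is d³ (6 − 3 = 3).
In an octahedral site d³ (HS) is t2g^3 e_g^0, giving CFSE(oct) = -1.2Δ₀ = -156 kJ/mol.
In a tetrahedral site the filling is e^2 t2^1: CFSE(tet) = -0.8Δₜ = -0.8 × (4/9)(130) = -46 kJ/mol.
Subtracting, OSPE = -156 − (-46) = -110 kJ/mol.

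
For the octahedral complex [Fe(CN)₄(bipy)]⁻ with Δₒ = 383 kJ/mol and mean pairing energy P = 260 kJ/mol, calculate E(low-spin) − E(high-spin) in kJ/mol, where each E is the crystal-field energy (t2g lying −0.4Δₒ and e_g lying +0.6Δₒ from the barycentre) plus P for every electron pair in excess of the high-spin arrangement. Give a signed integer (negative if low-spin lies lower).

Ligand charges: 4×(-1) from CN⁻ and 1×(+0) from bipy sum to -4; with overall charge -1, Fe is +3.
Fe is in group 8, so Fe³⁺ is d⁵ (8 − 3 = 5).
High-spin d⁵ fills as t2g^3 e_g^2 with CFSE 3(−0.4) + 2(+0.6) = 0.0Δₒ = 0 kJ/mol.
Low-spin: t2g^5 e_g^0, orbital CFSE = -2.0Δₒ = -766 kJ/mol; plus 2 excess pairs × P = +520 kJ/mol; total -246 kJ/mol.
The difference is -246 − (0) = -246 kJ/mol, so low-spin lies lower.

-246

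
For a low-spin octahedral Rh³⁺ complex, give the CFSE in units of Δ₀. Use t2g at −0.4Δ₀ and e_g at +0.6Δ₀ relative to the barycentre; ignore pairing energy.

-2.4 Δ₀

Rh is in group 9, so Rh³⁺ is d⁶ (9 − 3 = 6).
Configuration: t2g^6 e_g^0.
CFSE = 6(-0.4Δ₀) + 0(0.6Δ₀) = -2.4Δ₀ + 0.0Δ₀ = -2.4Δ₀.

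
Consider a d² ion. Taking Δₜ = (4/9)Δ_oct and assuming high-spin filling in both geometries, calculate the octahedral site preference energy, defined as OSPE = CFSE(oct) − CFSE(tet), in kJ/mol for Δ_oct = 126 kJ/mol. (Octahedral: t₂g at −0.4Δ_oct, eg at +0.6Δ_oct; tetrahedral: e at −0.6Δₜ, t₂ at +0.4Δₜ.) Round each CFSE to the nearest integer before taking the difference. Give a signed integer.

In an octahedral site d² (HS) is t2g^2 e_g^0, giving CFSE(oct) = -0.8Δ_oct = -101 kJ/mol.
Tetrahedral: e^2 t2^0, CFSE = 2(−0.6) + 0(+0.4) = -1.2Δₜ = -1.2 × (4/9) × 126 = -67 kJ/mol.
Subtracting, OSPE = -101 − (-67) = -34 kJ/mol.

-34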